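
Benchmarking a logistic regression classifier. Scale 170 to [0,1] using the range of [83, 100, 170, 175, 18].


min=18, max=175
(170-18)/(175-18) = 152/157 = 0.9682

0.9682


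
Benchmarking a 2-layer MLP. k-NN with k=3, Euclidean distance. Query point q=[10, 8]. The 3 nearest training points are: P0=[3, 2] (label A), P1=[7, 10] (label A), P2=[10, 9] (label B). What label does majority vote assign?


d(q,P0) = 9.2195  (label A)
d(q,P1) = 3.6056  (label A)
d(q,P2) = 1.0  (label B)
Votes: A=2, B=1
Majority → A

A


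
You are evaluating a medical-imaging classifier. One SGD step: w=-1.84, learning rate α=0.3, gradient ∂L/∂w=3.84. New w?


w_new = w - α·∇
= -1.84 - 0.3·3.84
= -1.84 - 1.152
= -2.992

-2.992


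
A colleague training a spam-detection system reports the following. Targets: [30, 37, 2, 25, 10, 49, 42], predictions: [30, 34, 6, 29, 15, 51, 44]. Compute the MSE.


Squared errors: (30-30)²=0, (37-34)²=9, (2-6)²=16, (25-29)²=16, (10-15)²=25, (49-51)²=4, (42-44)²=4
Sum = 74
MSE = 74/7 = 74/7

74/7


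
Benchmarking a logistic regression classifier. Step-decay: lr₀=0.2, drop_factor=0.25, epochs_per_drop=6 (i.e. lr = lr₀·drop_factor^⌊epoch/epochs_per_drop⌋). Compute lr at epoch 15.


n_drops = ⌊15/6⌋ = 2
lr = 0.2·0.25^2 = 0.2·0.0625 = 0.0125

0.0125


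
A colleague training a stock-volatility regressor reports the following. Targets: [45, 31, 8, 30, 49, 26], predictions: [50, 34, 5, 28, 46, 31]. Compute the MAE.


Absolute errors: |45-50|=5, |31-34|=3, |8-5|=3, |30-28|=2, |49-46|=3, |26-31|=5
Sum = 21
MAE = 21/6 = 7/2

7/2


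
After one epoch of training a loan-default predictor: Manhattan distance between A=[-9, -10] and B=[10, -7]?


d = |-9-10| + |-10+ 7|
  = 19 + 3
  = 22

22


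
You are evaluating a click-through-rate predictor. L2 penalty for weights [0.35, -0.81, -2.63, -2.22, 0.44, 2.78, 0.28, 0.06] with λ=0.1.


‖w‖₂² = (0.35)² + (-0.81)² + (-2.63)² + (-2.22)² + (0.44)² + (2.78)² + (0.28)² + (0.06)²
     = 0.1225 + 0.6561 + 6.9169 + 4.9284 + 0.1936 + 7.7284 + 0.0784 + 0.0036
     = 20.6279
λ·‖w‖₂² = 0.1·20.6279 = 2.06279

2.06279


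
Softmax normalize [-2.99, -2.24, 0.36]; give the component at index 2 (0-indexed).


Exponentials: e^-2.99=0.0503, e^-2.24=0.1065, e^0.36=1.4333
Sum = 1.5901
Softmax = [0.0316, 0.067, 0.9014]
p[2] = 1.4333/1.5901 = 0.9014

0.9014


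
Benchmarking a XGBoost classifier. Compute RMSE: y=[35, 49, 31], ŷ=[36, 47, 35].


MSE = 21/3 = 7
RMSE = √(21/3) = 2.6458

2.6458


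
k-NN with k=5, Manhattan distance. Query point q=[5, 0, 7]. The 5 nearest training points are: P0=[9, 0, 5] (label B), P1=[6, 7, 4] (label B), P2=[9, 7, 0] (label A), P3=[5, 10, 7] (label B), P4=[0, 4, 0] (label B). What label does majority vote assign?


d(q,P0) = 6  (label B)
d(q,P1) = 11  (label B)
d(q,P2) = 18  (label A)
d(q,P3) = 10  (label B)
d(q,P4) = 16  (label B)
Votes: A=1, B=4
Majority → B

B


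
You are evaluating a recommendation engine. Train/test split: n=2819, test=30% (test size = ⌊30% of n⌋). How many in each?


Test = ⌊2819·30/100⌋ = 845
Train = 2819 - 845 = 1974

Train: 1974, Test: 845


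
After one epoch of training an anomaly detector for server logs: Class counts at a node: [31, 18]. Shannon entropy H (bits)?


Probabilities: [31/49, 18/49] ≈ [0.6327, 0.3673]
H = -((31/49)·log₂(31/49) + (18/49)·log₂(18/49))
  = 0.9486 bits

0.9486 bits


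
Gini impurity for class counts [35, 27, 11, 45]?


Probabilities: [35/118, 27/118, 11/118, 45/118] ≈ [0.2966, 0.2288, 0.0932, 0.3814]
Σpᵢ² = (1225 + 729 + 121 + 2025)/118² = 4100/13924
Gini = 1 - Σpᵢ² = 1 - 4100/13924 = 0.7055

0.7055


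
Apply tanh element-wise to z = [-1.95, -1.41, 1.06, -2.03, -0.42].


tanh(-1.95) = -0.9603
tanh(-1.41) = -0.8875
tanh(1.06) = 0.7857
tanh(-2.03) = -0.9661
tanh(-0.42) = -0.3969
result = [-0.9603, -0.8875, 0.7857, -0.9661, -0.3969]

[-0.9603, -0.8875, 0.7857, -0.9661, -0.3969]


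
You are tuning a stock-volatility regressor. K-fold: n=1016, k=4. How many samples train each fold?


Fold size = 1016/4 = 254
Training per fold = 1016 - 254 = 762

762


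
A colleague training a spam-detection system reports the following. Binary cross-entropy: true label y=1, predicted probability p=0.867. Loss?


BCE = -[y·ln(p) + (1-y)·ln(1-p)]
= -1·ln(0.867) - 0
= -ln(0.867) = 0.1427

0.1427


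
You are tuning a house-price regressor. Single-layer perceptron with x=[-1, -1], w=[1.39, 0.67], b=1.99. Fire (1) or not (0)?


z = (-1)·(1.39) + (-1)·(0.67) + 1.99
  = -0.07
step(z) = 0 (z<0)

0


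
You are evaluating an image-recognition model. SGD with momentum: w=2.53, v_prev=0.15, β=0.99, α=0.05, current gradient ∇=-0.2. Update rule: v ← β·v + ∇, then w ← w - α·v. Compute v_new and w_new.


v_new = 0.99·0.15 - 0.2 = 0.1485 - 0.2 = -0.0515
w_new = 2.53 - 0.05·-0.0515 = 2.53 + 0.002575 = 2.532575

v_new=-0.0515, w_new=2.532575


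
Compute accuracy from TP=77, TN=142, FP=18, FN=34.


Accuracy = (TP+TN)/(TP+TN+FP+FN)
= (77+142)/(271)
= 219/271 = 80.81%

80.81%


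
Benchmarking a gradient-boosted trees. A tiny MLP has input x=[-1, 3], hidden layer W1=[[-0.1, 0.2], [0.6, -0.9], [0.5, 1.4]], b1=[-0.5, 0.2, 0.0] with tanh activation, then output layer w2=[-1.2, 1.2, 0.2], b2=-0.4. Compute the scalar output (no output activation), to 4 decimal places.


z1[0] = (-0.1)·(-1) + (0.2)·(3) - 0.5 = 0.2
z1[1] = (0.6)·(-1) + (-0.9)·(3) + 0.2 = -3.1
z1[2] = (0.5)·(-1) + (1.4)·(3) + 0.0 = 3.7
h = tanh(z1) = [0.1974, -0.9959, 0.9988]
output = (-1.2)·(0.1974) + (1.2)·(-0.9959) + (0.2)·(0.9988) - 0.4 = -1.6322

-1.6322


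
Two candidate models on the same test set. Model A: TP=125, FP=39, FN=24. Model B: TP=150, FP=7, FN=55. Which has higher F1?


Model A: P=125/164=0.7622, R=125/149=0.8389, F1=2PR/(P+R)=2TP/(2TP+FP+FN)=250/313=0.7987
Model B: P=150/157=0.9554, R=150/205=0.7317, F1=2PR/(P+R)=2TP/(2TP+FP+FN)=300/362=0.8287
0.7987 < 0.8287 → Model B

Model B


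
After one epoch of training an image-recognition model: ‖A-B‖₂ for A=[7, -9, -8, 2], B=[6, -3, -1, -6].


d = √((7-6)² + (-9+ 3)² + (-8+ 1)² + (2+ 6)²)
  = √(1 + 36 + 49 + 64)
  = √150 = 12.2474

12.2474


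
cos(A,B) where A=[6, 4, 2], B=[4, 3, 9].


A·B = 6·4 + 4·3 + 2·9 = 54
‖A‖ = √56 = 7.4833, ‖B‖ = √106 = 10.2956
cos = 54/(√56·√106) = 54/√5936 = 0.7009

0.7009


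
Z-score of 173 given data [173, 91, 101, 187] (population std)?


μ = 138, σ = 42.4382
z = (173 - 138)/42.4382 = 0.8247

0.8247


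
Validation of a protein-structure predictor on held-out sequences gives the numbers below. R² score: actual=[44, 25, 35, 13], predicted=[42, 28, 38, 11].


ȳ = 29.25
SS_res = Σ(y-ŷ)² = 26
SS_tot = Σ(y-ȳ)² = 532.75
R² = 1 - SS_res/SS_tot = 1 - 0.0488 = 0.9512

0.9512


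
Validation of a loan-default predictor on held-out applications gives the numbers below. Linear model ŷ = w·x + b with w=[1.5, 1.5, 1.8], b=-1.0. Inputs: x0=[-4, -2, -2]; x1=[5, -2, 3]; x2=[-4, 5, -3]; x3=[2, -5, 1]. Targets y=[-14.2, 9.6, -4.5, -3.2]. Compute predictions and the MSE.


ŷ0 = (1.5)·(-4) + (1.5)·(-2) + (1.8)·(-2) - 1.0 = -13.6
ŷ1 = (1.5)·(5) + (1.5)·(-2) + (1.8)·(3) - 1.0 = 8.9
ŷ2 = (1.5)·(-4) + (1.5)·(5) + (1.8)·(-3) - 1.0 = -4.9
ŷ3 = (1.5)·(2) + (1.5)·(-5) + (1.8)·(1) - 1.0 = -3.7
errors² = [0.36, 0.49, 0.16, 0.25]
MSE = 1.2600/4 = 0.315

0.315


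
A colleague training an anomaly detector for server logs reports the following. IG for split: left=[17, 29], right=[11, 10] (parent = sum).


Parent = [28, 39], H_parent = 0.9805
H_left = 0.9503 (n=46), H_right = 0.9984 (n=21)
H_children = (46/67)·0.9503 + (21/67)·0.9984 = 0.9654
IG = 0.9805 - 0.9654 = 0.0151

0.0151


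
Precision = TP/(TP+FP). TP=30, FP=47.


Precision = TP/(TP+FP)
= 30/(30+47)
= 30/77 = 38.96%

38.96%


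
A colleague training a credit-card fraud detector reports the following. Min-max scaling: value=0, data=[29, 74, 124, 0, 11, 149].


min=0, max=149
(0-0)/(149-0) = 0/149 = 0.0

0.0


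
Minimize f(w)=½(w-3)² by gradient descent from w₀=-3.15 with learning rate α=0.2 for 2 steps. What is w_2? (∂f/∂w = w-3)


step 1: grad = -3.15-3 = -6.15; w = -3.15 - 0.2·(-6.15) = -1.92
step 2: grad = -1.92-3 = -4.92; w = -1.92 - 0.2·(-4.92) = -0.936

-0.936


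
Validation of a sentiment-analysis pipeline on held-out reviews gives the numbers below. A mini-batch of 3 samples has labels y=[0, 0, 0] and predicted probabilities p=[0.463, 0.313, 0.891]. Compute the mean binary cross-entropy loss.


L[0] = -ln(1-0.463) = -ln(0.537) = 0.6218
L[1] = -ln(1-0.313) = -ln(0.687) = 0.3754
L[2] = -ln(1-0.891) = -ln(0.109) = 2.2164
mean = (0.6218 + 0.3754 + 2.2164)/3 = 1.0712

1.0712


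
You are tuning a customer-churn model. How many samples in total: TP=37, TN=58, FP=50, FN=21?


Total = TP + TN + FP + FN
= 37 + 58 + 50 + 21
= 166
(Predicted positive: 87, predicted negative: 79)

166


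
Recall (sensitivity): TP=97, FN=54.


Recall = TP/(TP+FN)
= 97/(97+54)
= 97/151 = 64.24%

64.24%


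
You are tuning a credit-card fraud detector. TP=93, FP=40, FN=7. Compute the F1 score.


Precision = 93/133 = 0.6992
Recall = 93/100 = 0.93
F1 = 2·P·R/(P+R) = 2·TP/(2·TP+FP+FN) = 186/(186+40+7) = 186/233 = 0.7983

0.7983


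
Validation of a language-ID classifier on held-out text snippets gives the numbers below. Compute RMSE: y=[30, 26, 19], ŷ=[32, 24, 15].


MSE = 24/3 = 8
RMSE = √(24/3) = 2.8284

2.8284


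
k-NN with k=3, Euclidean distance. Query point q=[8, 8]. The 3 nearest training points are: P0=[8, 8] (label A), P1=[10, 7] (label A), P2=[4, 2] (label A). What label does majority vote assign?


d(q,P0) = 0.0  (label A)
d(q,P1) = 2.2361  (label A)
d(q,P2) = 7.2111  (label A)
Votes: A=3, B=0
Majority → A

A


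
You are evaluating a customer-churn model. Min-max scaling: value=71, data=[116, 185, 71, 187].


min=71, max=187
(71-71)/(187-71) = 0/116 = 0.0

0.0


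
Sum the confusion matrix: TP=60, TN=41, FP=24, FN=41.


Total = TP + TN + FP + FN
= 60 + 41 + 24 + 41
= 166
(Predicted positive: 84, predicted negative: 82)

166


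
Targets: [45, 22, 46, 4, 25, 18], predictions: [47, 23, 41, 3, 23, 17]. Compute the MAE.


Absolute errors: |45-47|=2, |22-23|=1, |46-41|=5, |4-3|=1, |25-23|=2, |18-17|=1
Sum = 12
MAE = 12/6 = 2

2


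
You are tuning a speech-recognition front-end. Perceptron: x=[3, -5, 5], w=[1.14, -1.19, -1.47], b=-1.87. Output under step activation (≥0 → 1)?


z = (3)·(1.14) + (-5)·(-1.19) + (5)·(-1.47) - 1.87
  = 0.15
step(z) = 1 (z≥0)

1


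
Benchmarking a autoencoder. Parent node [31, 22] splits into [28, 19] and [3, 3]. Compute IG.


Parent = [31, 22], H_parent = 0.9791
H_left = 0.9734 (n=47), H_right = 1 (n=6)
H_children = (47/53)·0.9734 + (6/53)·1 = 0.9764
IG = 0.9791 - 0.9764 = 0.0027

0.0027


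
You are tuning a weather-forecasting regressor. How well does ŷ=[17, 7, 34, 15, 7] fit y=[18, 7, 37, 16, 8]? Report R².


ȳ = 17.2
SS_res = Σ(y-ŷ)² = 12
SS_tot = Σ(y-ȳ)² = 582.8
R² = 1 - SS_res/SS_tot = 1 - 0.0206 = 0.9794

0.9794


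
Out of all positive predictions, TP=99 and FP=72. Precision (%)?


Precision = TP/(TP+FP)
= 99/(99+72)
= 99/171 = 57.89%

57.89%


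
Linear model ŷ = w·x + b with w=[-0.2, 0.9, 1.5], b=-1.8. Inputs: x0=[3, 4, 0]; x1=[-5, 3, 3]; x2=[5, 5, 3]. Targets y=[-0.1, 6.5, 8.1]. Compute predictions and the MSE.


ŷ0 = (-0.2)·(3) + (0.9)·(4) + (1.5)·(0) - 1.8 = 1.2
ŷ1 = (-0.2)·(-5) + (0.9)·(3) + (1.5)·(3) - 1.8 = 6.4
ŷ2 = (-0.2)·(5) + (0.9)·(5) + (1.5)·(3) - 1.8 = 6.2
errors² = [1.69, 0.01, 3.61]
MSE = 5.3100/3 = 1.77

1.77


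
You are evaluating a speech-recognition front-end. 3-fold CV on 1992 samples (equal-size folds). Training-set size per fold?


Fold size = 1992/3 = 664
Training per fold = 1992 - 664 = 1328

1328


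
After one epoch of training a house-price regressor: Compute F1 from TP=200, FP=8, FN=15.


Precision = 200/208 = 0.9615
Recall = 200/215 = 0.9302
F1 = 2·P·R/(P+R) = 2·TP/(2·TP+FP+FN) = 400/(400+8+15) = 400/423 = 0.9456

0.9456


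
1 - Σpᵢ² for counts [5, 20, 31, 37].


Probabilities: [5/93, 20/93, 31/93, 37/93] ≈ [0.0538, 0.2151, 0.3333, 0.3978]
Σpᵢ² = (25 + 400 + 961 + 1369)/93² = 2755/8649
Gini = 1 - Σpᵢ² = 1 - 2755/8649 = 0.6815

0.6815


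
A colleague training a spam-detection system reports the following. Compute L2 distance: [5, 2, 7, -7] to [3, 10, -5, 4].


d = √((5-3)² + (2-10)² + (7+ 5)² + (-7-4)²)
  = √(4 + 64 + 144 + 121)
  = √333 = 18.2483

18.2483


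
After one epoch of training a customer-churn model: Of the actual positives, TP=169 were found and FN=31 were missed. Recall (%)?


Recall = TP/(TP+FN)
= 169/(169+31)
= 169/200 = 84.5%

84.5%


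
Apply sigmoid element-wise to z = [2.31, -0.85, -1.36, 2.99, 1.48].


σ(2.31) = 1/(1+e^-2.31) = 0.9097
σ(-0.85) = 1/(1+e^0.85) = 0.2994
σ(-1.36) = 1/(1+e^1.36) = 0.2042
σ(2.99) = 1/(1+e^-2.99) = 0.9521
σ(1.48) = 1/(1+e^-1.48) = 0.8146
result = [0.9097, 0.2994, 0.2042, 0.9521, 0.8146]

[0.9097, 0.2994, 0.2042, 0.9521, 0.8146]


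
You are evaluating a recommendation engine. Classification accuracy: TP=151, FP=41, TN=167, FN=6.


Accuracy = (TP+TN)/(TP+TN+FP+FN)
= (151+167)/(365)
= 318/365 = 87.12%

87.12%


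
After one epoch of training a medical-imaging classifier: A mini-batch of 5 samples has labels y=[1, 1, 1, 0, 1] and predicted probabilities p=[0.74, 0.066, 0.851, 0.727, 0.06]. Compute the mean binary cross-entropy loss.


L[0] = -ln(0.74) = 0.3011
L[1] = -ln(0.066) = 2.7181
L[2] = -ln(0.851) = 0.1613
L[3] = -ln(1-0.727) = -ln(0.273) = 1.2983
L[4] = -ln(0.06) = 2.8134
mean = (0.3011 + 2.7181 + 0.1613 + 1.2983 + 2.8134)/5 = 1.4584

1.4584


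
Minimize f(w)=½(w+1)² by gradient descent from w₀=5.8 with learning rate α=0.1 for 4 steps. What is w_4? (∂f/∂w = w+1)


step 1: grad = 5.8+1 = 6.8; w = 5.8 - 0.1·(6.8) = 5.12
step 2: grad = 5.12+1 = 6.12; w = 5.12 - 0.1·(6.12) = 4.508
step 3: grad = 4.508+1 = 5.508; w = 4.508 - 0.1·(5.508) = 3.9572
step 4: grad = 3.9572+1 = 4.9572; w = 3.9572 - 0.1·(4.9572) = 3.46148

3.46148


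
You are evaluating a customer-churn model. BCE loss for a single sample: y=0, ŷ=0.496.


BCE = -[y·ln(p) + (1-y)·ln(1-p)]
= -0 - 1·ln(1-0.496)
= -ln(0.504) = 0.6852

0.6852


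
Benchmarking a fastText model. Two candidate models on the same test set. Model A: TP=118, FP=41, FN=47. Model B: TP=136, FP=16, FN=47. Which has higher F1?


Model A: P=118/159=0.7421, R=118/165=0.7152, F1=2PR/(P+R)=2TP/(2TP+FP+FN)=236/324=0.7284
Model B: P=136/152=0.8947, R=136/183=0.7432, F1=2PR/(P+R)=2TP/(2TP+FP+FN)=272/335=0.8119
0.7284 < 0.8119 → Model B

Model B


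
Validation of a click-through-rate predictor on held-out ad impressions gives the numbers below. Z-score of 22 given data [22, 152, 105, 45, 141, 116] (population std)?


μ = 96.8333, σ = 47.8101
z = (22 - 96.8333)/47.8101 = -1.5652

-1.5652


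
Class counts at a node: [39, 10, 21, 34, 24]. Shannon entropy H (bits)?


Probabilities: [39/128, 10/128, 21/128, 34/128, 24/128] ≈ [0.3047, 0.0781, 0.1641, 0.2656, 0.1875]
H = -((39/128)·log₂(39/128) + (10/128)·log₂(10/128) + (21/128)·log₂(21/128) + (34/128)·log₂(34/128) + (24/128)·log₂(24/128))
  = 2.1984 bits

2.1984 bits


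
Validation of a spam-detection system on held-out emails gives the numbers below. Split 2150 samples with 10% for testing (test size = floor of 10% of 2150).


Test = ⌊2150·10/100⌋ = 215
Train = 2150 - 215 = 1935

Train: 1935, Test: 215


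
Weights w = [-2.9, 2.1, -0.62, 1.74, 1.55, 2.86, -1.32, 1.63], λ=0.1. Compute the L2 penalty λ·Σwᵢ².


‖w‖₂² = (-2.9)² + (2.1)² + (-0.62)² + (1.74)² + (1.55)² + (2.86)² + (-1.32)² + (1.63)²
     = 8.41 + 4.41 + 0.3844 + 3.0276 + 2.4025 + 8.1796 + 1.7424 + 2.6569
     = 31.2134
λ·‖w‖₂² = 0.1·31.2134 = 3.12134

3.12134


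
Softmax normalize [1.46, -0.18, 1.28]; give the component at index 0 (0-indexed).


Exponentials: e^1.46=4.306, e^-0.18=0.8353, e^1.28=3.5966
Sum = 8.7379
Softmax = [0.4928, 0.0956, 0.4116]
p[0] = 4.306/8.7379 = 0.4928

0.4928


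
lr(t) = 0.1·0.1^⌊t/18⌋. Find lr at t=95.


n_drops = ⌊95/18⌋ = 5
lr = 0.1·0.1^5 = 0.1·0.00001 = 0.000001

0.000001


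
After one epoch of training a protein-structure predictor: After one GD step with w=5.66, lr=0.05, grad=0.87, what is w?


w_new = w - α·∇
= 5.66 - 0.05·0.87
= 5.66 - 0.0435
= 5.6165

5.6165


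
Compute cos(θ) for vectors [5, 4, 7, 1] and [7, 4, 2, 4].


A·B = 5·7 + 4·4 + 7·2 + 1·4 = 69
‖A‖ = √91 = 9.5394, ‖B‖ = √85 = 9.2195
cos = 69/(√91·√85) = 69/√7735 = 0.7845

0.7845


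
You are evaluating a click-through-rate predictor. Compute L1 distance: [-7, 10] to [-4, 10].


d = |-7+ 4| + |10-10|
  = 3 + 0
  = 3

3


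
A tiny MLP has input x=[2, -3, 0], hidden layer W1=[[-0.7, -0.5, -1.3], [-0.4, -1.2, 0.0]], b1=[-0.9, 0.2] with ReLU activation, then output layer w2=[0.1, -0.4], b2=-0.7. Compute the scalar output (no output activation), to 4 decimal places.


z1[0] = (-0.7)·(2) + (-0.5)·(-3) + (-1.3)·(0) - 0.9 = -0.8
z1[1] = (-0.4)·(2) + (-1.2)·(-3) + (0.0)·(0) + 0.2 = 3.0
h = ReLU(z1) = [0.0, 3.0]
output = (0.1)·(0.0) + (-0.4)·(3.0) - 0.7 = -1.9

-1.9


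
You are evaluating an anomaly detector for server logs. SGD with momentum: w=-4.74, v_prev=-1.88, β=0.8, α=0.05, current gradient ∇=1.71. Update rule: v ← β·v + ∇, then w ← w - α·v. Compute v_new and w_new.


v_new = 0.8·-1.88 + 1.71 = -1.504 + 1.71 = 0.206
w_new = -4.74 - 0.05·0.206 = -4.74 - 0.0103 = -4.7503

v_new=0.206, w_new=-4.7503


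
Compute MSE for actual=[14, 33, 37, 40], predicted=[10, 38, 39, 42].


Squared errors: (14-10)²=16, (33-38)²=25, (37-39)²=4, (40-42)²=4
Sum = 49
MSE = 49/4 = 49/4

49/4


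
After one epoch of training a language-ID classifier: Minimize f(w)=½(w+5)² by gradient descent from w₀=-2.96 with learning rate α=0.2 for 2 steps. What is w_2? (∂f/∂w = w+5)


step 1: grad = -2.96+5 = 2.04; w = -2.96 - 0.2·(2.04) = -3.368
step 2: grad = -3.368+5 = 1.632; w = -3.368 - 0.2·(1.632) = -3.6944

-3.6944


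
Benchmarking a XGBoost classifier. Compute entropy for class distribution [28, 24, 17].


Probabilities: [28/69, 24/69, 17/69] ≈ [0.4058, 0.3478, 0.2464]
H = -((28/69)·log₂(28/69) + (24/69)·log₂(24/69) + (17/69)·log₂(17/69))
  = 1.5559 bits

1.5559 bits


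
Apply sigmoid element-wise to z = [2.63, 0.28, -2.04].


σ(2.63) = 1/(1+e^-2.63) = 0.9328
σ(0.28) = 1/(1+e^-0.28) = 0.5695
σ(-2.04) = 1/(1+e^2.04) = 0.1151
result = [0.9328, 0.5695, 0.1151]

[0.9328, 0.5695, 0.1151]


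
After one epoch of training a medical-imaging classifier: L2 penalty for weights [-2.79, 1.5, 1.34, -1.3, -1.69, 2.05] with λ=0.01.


‖w‖₂² = (-2.79)² + (1.5)² + (1.34)² + (-1.3)² + (-1.69)² + (2.05)²
     = 7.7841 + 2.25 + 1.7956 + 1.69 + 2.8561 + 4.2025
     = 20.5783
λ·‖w‖₂² = 0.01·20.5783 = 0.205783

0.205783


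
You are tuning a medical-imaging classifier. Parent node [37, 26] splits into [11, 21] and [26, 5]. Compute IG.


Parent = [37, 26], H_parent = 0.9779
H_left = 0.9284 (n=32), H_right = 0.6374 (n=31)
H_children = (32/63)·0.9284 + (31/63)·0.6374 = 0.7852
IG = 0.9779 - 0.7852 = 0.1927

0.1927


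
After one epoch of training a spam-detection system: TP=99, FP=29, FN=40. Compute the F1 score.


Precision = 99/128 = 0.7734
Recall = 99/139 = 0.7122
F1 = 2·P·R/(P+R) = 2·TP/(2·TP+FP+FN) = 198/(198+29+40) = 198/267 = 0.7416

0.7416


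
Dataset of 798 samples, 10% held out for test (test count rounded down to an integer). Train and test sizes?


Test = ⌊798·10/100⌋ = 79
Train = 798 - 79 = 719

Train: 719, Test: 79


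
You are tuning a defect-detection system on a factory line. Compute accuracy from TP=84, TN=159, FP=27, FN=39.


Accuracy = (TP+TN)/(TP+TN+FP+FN)
= (84+159)/(309)
= 243/309 = 78.64%

78.64%


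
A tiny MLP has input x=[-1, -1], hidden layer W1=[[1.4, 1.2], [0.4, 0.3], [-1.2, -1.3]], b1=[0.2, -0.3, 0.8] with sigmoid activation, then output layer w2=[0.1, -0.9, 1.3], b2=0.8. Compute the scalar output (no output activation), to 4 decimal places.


z1[0] = (1.4)·(-1) + (1.2)·(-1) + 0.2 = -2.4
z1[1] = (0.4)·(-1) + (0.3)·(-1) - 0.3 = -1.0
z1[2] = (-1.2)·(-1) + (-1.3)·(-1) + 0.8 = 3.3
h = sigmoid(z1) = [0.0832, 0.2689, 0.9644]
output = (0.1)·(0.0832) + (-0.9)·(0.2689) + (1.3)·(0.9644) + 0.8 = 1.82

1.82


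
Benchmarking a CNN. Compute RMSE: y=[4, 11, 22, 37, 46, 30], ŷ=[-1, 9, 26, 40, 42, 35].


MSE = 95/6 = 15.8333
RMSE = √(95/6) = 3.9791

3.9791


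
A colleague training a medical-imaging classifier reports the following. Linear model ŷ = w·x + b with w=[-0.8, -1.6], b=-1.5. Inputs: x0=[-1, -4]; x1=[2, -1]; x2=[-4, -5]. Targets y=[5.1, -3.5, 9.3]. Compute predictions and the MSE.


ŷ0 = (-0.8)·(-1) + (-1.6)·(-4) - 1.5 = 5.7
ŷ1 = (-0.8)·(2) + (-1.6)·(-1) - 1.5 = -1.5
ŷ2 = (-0.8)·(-4) + (-1.6)·(-5) - 1.5 = 9.7
errors² = [0.36, 4.0, 0.16]
MSE = 4.5200/3 = 1.5067

1.5067


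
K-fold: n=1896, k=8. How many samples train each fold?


Fold size = 1896/8 = 237
Training per fold = 1896 - 237 = 1659

1659


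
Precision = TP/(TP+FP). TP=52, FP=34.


Precision = TP/(TP+FP)
= 52/(52+34)
= 52/86 = 60.47%

60.47%


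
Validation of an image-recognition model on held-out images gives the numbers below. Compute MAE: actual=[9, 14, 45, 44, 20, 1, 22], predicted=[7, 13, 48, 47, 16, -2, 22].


Absolute errors: |9-7|=2, |14-13|=1, |45-48|=3, |44-47|=3, |20-16|=4, |1+ 2|=3, |22-22|=0
Sum = 16
MAE = 16/7 = 16/7

16/7


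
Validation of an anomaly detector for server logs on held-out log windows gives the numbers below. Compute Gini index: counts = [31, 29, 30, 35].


Probabilities: [31/125, 29/125, 30/125, 35/125] ≈ [0.248, 0.232, 0.24, 0.28]
Σpᵢ² = (961 + 841 + 900 + 1225)/125² = 3927/15625
Gini = 1 - Σpᵢ² = 1 - 3927/15625 = 0.7487

0.7487


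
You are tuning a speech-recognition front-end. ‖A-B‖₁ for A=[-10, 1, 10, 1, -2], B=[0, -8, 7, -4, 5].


d = |-10-0| + |1+ 8| + |10-7| + |1+ 4| + |-2-5|
  = 10 + 9 + 3 + 5 + 7
  = 34

34


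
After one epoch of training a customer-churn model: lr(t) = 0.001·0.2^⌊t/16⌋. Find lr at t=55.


n_drops = ⌊55/16⌋ = 3
lr = 0.001·0.2^3 = 0.001·0.008 = 0.000008

0.000008


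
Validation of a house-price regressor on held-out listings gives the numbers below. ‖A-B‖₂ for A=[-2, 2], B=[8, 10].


d = √((-2-8)² + (2-10)²)
  = √(100 + 64)
  = √164 = 12.8062

12.8062


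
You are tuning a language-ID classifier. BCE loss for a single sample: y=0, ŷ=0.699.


BCE = -[y·ln(p) + (1-y)·ln(1-p)]
= -0 - 1·ln(1-0.699)
= -ln(0.301) = 1.2006

1.2006


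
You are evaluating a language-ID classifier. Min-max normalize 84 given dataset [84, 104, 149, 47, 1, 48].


min=1, max=149
(84-1)/(149-1) = 83/148 = 0.5608

0.5608


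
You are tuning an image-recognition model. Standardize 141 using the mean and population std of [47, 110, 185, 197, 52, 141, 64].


μ = 113.7143, σ = 57.95
z = (141 - 113.7143)/57.95 = 0.4708

0.4708


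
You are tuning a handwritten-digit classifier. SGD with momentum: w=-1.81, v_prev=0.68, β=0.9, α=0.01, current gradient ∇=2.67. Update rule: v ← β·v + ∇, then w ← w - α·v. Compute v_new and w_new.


v_new = 0.9·0.68 + 2.67 = 0.612 + 2.67 = 3.282
w_new = -1.81 - 0.01·3.282 = -1.81 - 0.03282 = -1.84282

v_new=3.282, w_new=-1.84282


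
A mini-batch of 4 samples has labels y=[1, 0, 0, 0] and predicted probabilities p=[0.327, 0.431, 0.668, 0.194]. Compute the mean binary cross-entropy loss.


L[0] = -ln(0.327) = 1.1178
L[1] = -ln(1-0.431) = -ln(0.569) = 0.5639
L[2] = -ln(1-0.668) = -ln(0.332) = 1.1026
L[3] = -ln(1-0.194) = -ln(0.806) = 0.2157
mean = (1.1178 + 0.5639 + 1.1026 + 0.2157)/4 = 0.75

0.75


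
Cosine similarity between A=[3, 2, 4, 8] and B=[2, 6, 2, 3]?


A·B = 3·2 + 2·6 + 4·2 + 8·3 = 50
‖A‖ = √93 = 9.6437, ‖B‖ = √53 = 7.2801
cos = 50/(√93·√53) = 50/√4929 = 0.7122

0.7122


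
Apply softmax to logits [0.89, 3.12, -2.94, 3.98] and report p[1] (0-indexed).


Exponentials: e^0.89=2.4351, e^3.12=22.6464, e^-2.94=0.0529, e^3.98=53.517
Sum = 78.6514
Softmax = [0.031, 0.2879, 0.0007, 0.6804]
p[1] = 22.6464/78.6514 = 0.2879

0.2879


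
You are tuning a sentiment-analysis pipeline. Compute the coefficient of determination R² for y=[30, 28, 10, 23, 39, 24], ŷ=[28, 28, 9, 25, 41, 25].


ȳ = 25.6667
SS_res = Σ(y-ŷ)² = 14
SS_tot = Σ(y-ȳ)² = 457.33
R² = 1 - SS_res/SS_tot = 1 - 0.0306 = 0.9694

0.9694


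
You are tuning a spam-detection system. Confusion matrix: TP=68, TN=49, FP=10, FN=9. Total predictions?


Total = TP + TN + FP + FN
= 68 + 49 + 10 + 9
= 136
(Predicted positive: 78, predicted negative: 58)

136


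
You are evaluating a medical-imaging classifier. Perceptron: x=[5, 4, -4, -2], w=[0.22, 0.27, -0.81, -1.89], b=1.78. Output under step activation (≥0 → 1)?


z = (5)·(0.22) + (4)·(0.27) + (-4)·(-0.81) + (-2)·(-1.89) + 1.78
  = 10.98
step(z) = 1 (z≥0)

1


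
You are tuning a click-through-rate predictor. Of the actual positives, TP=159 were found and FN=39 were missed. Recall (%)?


Recall = TP/(TP+FN)
= 159/(159+39)
= 159/198 = 80.3%

80.3%


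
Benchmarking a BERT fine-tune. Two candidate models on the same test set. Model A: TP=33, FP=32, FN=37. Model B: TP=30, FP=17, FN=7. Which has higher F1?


Model A: P=33/65=0.5077, R=33/70=0.4714, F1=2PR/(P+R)=2TP/(2TP+FP+FN)=66/135=0.4889
Model B: P=30/47=0.6383, R=30/37=0.8108, F1=2PR/(P+R)=2TP/(2TP+FP+FN)=60/84=0.7143
0.4889 < 0.7143 → Model B

Model B


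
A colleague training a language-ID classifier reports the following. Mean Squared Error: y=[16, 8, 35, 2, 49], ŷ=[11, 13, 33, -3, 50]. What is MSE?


Squared errors: (16-11)²=25, (8-13)²=25, (35-33)²=4, (2+ 3)²=25, (49-50)²=1
Sum = 80
MSE = 80/5 = 16

16


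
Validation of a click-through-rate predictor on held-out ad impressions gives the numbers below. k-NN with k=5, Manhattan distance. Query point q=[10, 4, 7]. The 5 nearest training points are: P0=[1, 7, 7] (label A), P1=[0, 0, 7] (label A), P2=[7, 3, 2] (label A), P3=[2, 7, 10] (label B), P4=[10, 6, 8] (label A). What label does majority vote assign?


d(q,P0) = 12  (label A)
d(q,P1) = 14  (label A)
d(q,P2) = 9  (label A)
d(q,P3) = 14  (label B)
d(q,P4) = 3  (label A)
Votes: A=4, B=1
Majority → A

A


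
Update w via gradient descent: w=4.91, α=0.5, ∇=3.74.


w_new = w - α·∇
= 4.91 - 0.5·3.74
= 4.91 - 1.87
= 3.04

3.04


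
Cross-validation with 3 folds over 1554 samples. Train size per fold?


Fold size = 1554/3 = 518
Training per fold = 1554 - 518 = 1036

1036


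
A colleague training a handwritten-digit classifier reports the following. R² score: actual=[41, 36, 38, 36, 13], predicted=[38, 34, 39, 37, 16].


ȳ = 32.8
SS_res = Σ(y-ŷ)² = 24
SS_tot = Σ(y-ȳ)² = 506.8
R² = 1 - SS_res/SS_tot = 1 - 0.0474 = 0.9526

0.9526


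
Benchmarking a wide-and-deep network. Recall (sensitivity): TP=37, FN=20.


Recall = TP/(TP+FN)
= 37/(37+20)
= 37/57 = 64.91%

64.91%


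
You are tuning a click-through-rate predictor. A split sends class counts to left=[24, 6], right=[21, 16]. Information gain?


Parent = [45, 22], H_parent = 0.9132
H_left = 0.7219 (n=30), H_right = 0.9868 (n=37)
H_children = (30/67)·0.7219 + (37/67)·0.9868 = 0.8682
IG = 0.9132 - 0.8682 = 0.045

0.045


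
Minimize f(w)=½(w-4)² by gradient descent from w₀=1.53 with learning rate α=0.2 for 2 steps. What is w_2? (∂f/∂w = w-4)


step 1: grad = 1.53-4 = -2.47; w = 1.53 - 0.2·(-2.47) = 2.024
step 2: grad = 2.024-4 = -1.976; w = 2.024 - 0.2·(-1.976) = 2.4192

2.4192


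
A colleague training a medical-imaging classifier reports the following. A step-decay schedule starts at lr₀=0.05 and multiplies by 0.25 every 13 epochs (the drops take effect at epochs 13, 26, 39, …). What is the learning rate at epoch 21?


n_drops = ⌊21/13⌋ = 1
lr = 0.05·0.25^1 = 0.05·0.25 = 0.0125

0.0125


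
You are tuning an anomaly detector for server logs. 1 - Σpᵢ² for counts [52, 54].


Probabilities: [52/106, 54/106] ≈ [0.4906, 0.5094]
Σpᵢ² = (2704 + 2916)/106² = 5620/11236
Gini = 1 - Σpᵢ² = 1 - 5620/11236 = 0.4998

0.4998


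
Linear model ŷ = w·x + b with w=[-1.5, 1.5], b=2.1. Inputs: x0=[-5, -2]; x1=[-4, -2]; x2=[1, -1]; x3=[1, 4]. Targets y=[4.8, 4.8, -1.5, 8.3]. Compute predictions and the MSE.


ŷ0 = (-1.5)·(-5) + (1.5)·(-2) + 2.1 = 6.6
ŷ1 = (-1.5)·(-4) + (1.5)·(-2) + 2.1 = 5.1
ŷ2 = (-1.5)·(1) + (1.5)·(-1) + 2.1 = -0.9
ŷ3 = (-1.5)·(1) + (1.5)·(4) + 2.1 = 6.6
errors² = [3.24, 0.09, 0.36, 2.89]
MSE = 6.5800/4 = 1.645

1.645


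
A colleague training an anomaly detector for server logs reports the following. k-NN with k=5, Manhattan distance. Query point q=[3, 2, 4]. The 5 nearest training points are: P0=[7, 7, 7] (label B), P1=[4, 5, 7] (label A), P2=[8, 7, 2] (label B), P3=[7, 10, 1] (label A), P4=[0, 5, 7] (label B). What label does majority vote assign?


d(q,P0) = 12  (label B)
d(q,P1) = 7  (label A)
d(q,P2) = 12  (label B)
d(q,P3) = 15  (label A)
d(q,P4) = 9  (label B)
Votes: A=2, B=3
Majority → B

B


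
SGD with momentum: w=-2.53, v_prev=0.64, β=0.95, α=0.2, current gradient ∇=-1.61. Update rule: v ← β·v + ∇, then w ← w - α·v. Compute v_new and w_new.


v_new = 0.95·0.64 - 1.61 = 0.608 - 1.61 = -1.002
w_new = -2.53 - 0.2·-1.002 = -2.53 + 0.2004 = -2.3296

v_new=-1.002, w_new=-2.3296


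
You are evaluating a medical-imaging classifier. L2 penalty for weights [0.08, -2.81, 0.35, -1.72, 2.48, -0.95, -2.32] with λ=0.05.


‖w‖₂² = (0.08)² + (-2.81)² + (0.35)² + (-1.72)² + (2.48)² + (-0.95)² + (-2.32)²
     = 0.0064 + 7.8961 + 0.1225 + 2.9584 + 6.1504 + 0.9025 + 5.3824
     = 23.4187
λ·‖w‖₂² = 0.05·23.4187 = 1.170935

1.170935


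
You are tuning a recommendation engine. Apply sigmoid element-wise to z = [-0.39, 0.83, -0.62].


σ(-0.39) = 1/(1+e^0.39) = 0.4037
σ(0.83) = 1/(1+e^-0.83) = 0.6964
σ(-0.62) = 1/(1+e^0.62) = 0.3498
result = [0.4037, 0.6964, 0.3498]

[0.4037, 0.6964, 0.3498]


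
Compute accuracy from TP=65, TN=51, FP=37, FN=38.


Accuracy = (TP+TN)/(TP+TN+FP+FN)
= (65+51)/(191)
= 116/191 = 60.73%

60.73%


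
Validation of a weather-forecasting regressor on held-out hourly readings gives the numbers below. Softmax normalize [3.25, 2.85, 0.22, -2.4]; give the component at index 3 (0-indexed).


Exponentials: e^3.25=25.7903, e^2.85=17.2878, e^0.22=1.2461, e^-2.4=0.0907
Sum = 44.4149
Softmax = [0.5807, 0.3892, 0.0281, 0.002]
p[3] = 0.0907/44.4149 = 0.002

0.002


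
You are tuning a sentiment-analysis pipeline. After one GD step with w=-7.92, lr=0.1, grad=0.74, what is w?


w_new = w - α·∇
= -7.92 - 0.1·0.74
= -7.92 - 0.074
= -7.994

-7.994


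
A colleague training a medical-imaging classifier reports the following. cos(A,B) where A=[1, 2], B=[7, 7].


A·B = 1·7 + 2·7 = 21
‖A‖ = √5 = 2.2361, ‖B‖ = √98 = 9.8995
cos = 21/(√5·√98) = 21/√490 = 0.9487

0.9487


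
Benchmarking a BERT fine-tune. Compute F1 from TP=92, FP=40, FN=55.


Precision = 92/132 = 0.697
Recall = 92/147 = 0.6259
F1 = 2·P·R/(P+R) = 2·TP/(2·TP+FP+FN) = 184/(184+40+55) = 184/279 = 0.6595

0.6595


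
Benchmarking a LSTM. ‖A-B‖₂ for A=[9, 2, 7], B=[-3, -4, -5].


d = √((9+ 3)² + (2+ 4)² + (7+ 5)²)
  = √(144 + 36 + 144)
  = √324 = 18.0

18.0


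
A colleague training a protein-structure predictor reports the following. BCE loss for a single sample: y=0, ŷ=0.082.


BCE = -[y·ln(p) + (1-y)·ln(1-p)]
= -0 - 1·ln(1-0.082)
= -ln(0.918) = 0.0856

0.0856


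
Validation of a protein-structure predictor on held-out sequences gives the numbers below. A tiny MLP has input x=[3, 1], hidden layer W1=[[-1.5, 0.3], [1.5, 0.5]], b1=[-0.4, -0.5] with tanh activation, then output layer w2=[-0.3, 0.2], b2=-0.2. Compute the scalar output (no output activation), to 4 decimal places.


z1[0] = (-1.5)·(3) + (0.3)·(1) - 0.4 = -4.6
z1[1] = (1.5)·(3) + (0.5)·(1) - 0.5 = 4.5
h = tanh(z1) = [-0.9998, 0.9998]
output = (-0.3)·(-0.9998) + (0.2)·(0.9998) - 0.2 = 0.2999

0.2999


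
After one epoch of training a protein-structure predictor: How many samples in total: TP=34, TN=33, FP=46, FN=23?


Total = TP + TN + FP + FN
= 34 + 33 + 46 + 23
= 136
(Predicted positive: 80, predicted negative: 56)

136


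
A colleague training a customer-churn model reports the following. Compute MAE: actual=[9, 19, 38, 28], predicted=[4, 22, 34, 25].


Absolute errors: |9-4|=5, |19-22|=3, |38-34|=4, |28-25|=3
Sum = 15
MAE = 15/4 = 15/4

15/4


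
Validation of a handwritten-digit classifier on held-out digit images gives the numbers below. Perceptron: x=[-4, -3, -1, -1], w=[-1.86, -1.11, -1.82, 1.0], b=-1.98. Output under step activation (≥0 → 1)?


z = (-4)·(-1.86) + (-3)·(-1.11) + (-1)·(-1.82) + (-1)·(1.0) - 1.98
  = 9.61
step(z) = 1 (z≥0)

1


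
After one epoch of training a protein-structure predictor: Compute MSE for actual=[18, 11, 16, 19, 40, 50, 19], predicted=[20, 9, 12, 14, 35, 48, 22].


Squared errors: (18-20)²=4, (11-9)²=4, (16-12)²=16, (19-14)²=25, (40-35)²=25, (50-48)²=4, (19-22)²=9
Sum = 87
MSE = 87/7 = 87/7

87/7


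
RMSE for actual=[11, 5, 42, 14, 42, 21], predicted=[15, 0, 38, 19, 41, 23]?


MSE = 87/6 = 14.5
RMSE = √(87/6) = 3.8079

3.8079


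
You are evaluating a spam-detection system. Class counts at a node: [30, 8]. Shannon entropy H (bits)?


Probabilities: [30/38, 8/38] ≈ [0.7895, 0.2105]
H = -((30/38)·log₂(30/38) + (8/38)·log₂(8/38))
  = 0.7425 bits

0.7425 bits


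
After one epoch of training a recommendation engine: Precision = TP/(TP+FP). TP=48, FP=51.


Precision = TP/(TP+FP)
= 48/(48+51)
= 48/99 = 48.48%

48.48%


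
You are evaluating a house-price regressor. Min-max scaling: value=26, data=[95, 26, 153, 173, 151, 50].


min=26, max=173
(26-26)/(173-26) = 0/147 = 0.0

0.0


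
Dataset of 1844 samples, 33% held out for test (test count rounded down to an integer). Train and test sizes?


Test = ⌊1844·33/100⌋ = 608
Train = 1844 - 608 = 1236

Train: 1236, Test: 608


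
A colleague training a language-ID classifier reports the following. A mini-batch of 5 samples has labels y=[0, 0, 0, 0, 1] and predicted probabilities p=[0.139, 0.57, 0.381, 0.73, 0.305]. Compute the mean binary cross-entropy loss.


L[0] = -ln(1-0.139) = -ln(0.861) = 0.1497
L[1] = -ln(1-0.57) = -ln(0.43) = 0.844
L[2] = -ln(1-0.381) = -ln(0.619) = 0.4797
L[3] = -ln(1-0.73) = -ln(0.27) = 1.3093
L[4] = -ln(0.305) = 1.1874
mean = (0.1497 + 0.844 + 0.4797 + 1.3093 + 1.1874)/5 = 0.794

0.794


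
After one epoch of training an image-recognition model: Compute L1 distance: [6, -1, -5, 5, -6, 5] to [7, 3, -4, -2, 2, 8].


d = |6-7| + |-1-3| + |-5+ 4| + |5+ 2| + |-6-2| + |5-8|
  = 1 + 4 + 1 + 7 + 8 + 3
  = 24

24


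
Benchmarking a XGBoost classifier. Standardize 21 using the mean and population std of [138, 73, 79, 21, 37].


μ = 69.6, σ = 40.5048
z = (21 - 69.6)/40.5048 = -1.1999

-1.1999


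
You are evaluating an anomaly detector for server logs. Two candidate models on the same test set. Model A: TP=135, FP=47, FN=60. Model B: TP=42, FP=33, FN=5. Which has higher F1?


Model A: P=135/182=0.7418, R=135/195=0.6923, F1=2PR/(P+R)=2TP/(2TP+FP+FN)=270/377=0.7162
Model B: P=42/75=0.56, R=42/47=0.8936, F1=2PR/(P+R)=2TP/(2TP+FP+FN)=84/122=0.6885
0.7162 > 0.6885 → Model A

Model A


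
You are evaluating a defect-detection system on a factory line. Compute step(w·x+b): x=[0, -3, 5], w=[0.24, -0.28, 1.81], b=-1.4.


z = (0)·(0.24) + (-3)·(-0.28) + (5)·(1.81) - 1.4
  = 8.49
step(z) = 1 (z≥0)

1


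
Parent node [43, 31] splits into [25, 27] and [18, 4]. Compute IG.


Parent = [43, 31], H_parent = 0.9809
H_left = 0.9989 (n=52), H_right = 0.684 (n=22)
H_children = (52/74)·0.9989 + (22/74)·0.684 = 0.9053
IG = 0.9809 - 0.9053 = 0.0756

0.0756


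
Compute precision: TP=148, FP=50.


Precision = TP/(TP+FP)
= 148/(148+50)
= 148/198 = 74.75%

74.75%


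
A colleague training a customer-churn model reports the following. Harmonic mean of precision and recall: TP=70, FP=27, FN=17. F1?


Precision = 70/97 = 0.7216
Recall = 70/87 = 0.8046
F1 = 2·P·R/(P+R) = 2·TP/(2·TP+FP+FN) = 140/(140+27+17) = 140/184 = 0.7609

0.7609


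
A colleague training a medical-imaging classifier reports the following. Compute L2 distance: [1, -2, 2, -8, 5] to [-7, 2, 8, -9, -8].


d = √((1+ 7)² + (-2-2)² + (2-8)² + (-8+ 9)² + (5+ 8)²)
  = √(64 + 16 + 36 + 1 + 169)
  = √286 = 16.9115

16.9115


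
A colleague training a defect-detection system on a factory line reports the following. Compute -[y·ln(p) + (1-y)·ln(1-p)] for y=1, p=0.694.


BCE = -[y·ln(p) + (1-y)·ln(1-p)]
= -1·ln(0.694) - 0
= -ln(0.694) = 0.3653

0.3653


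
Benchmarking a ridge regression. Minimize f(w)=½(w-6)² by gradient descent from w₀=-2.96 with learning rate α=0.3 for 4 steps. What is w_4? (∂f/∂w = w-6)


step 1: grad = -2.96-6 = -8.96; w = -2.96 - 0.3·(-8.96) = -0.272
step 2: grad = -0.272-6 = -6.272; w = -0.272 - 0.3·(-6.272) = 1.6096
step 3: grad = 1.6096-6 = -4.3904; w = 1.6096 - 0.3·(-4.3904) = 2.92672
step 4: grad = 2.92672-6 = -3.07328; w = 2.92672 - 0.3·(-3.07328) = 3.848704

3.848704


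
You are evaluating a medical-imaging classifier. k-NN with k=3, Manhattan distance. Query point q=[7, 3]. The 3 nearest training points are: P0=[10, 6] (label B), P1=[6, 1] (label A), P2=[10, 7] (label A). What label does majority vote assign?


d(q,P0) = 6  (label B)
d(q,P1) = 3  (label A)
d(q,P2) = 7  (label A)
Votes: A=2, B=1
Majority → A

A


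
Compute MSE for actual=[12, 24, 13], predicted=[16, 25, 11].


Squared errors: (12-16)²=16, (24-25)²=1, (13-11)²=4
Sum = 21
MSE = 21/3 = 7

7


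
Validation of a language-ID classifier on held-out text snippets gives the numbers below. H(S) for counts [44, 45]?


Probabilities: [44/89, 45/89] ≈ [0.4944, 0.5056]
H = -((44/89)·log₂(44/89) + (45/89)·log₂(45/89))
  = 0.9999 bits

0.9999 bits


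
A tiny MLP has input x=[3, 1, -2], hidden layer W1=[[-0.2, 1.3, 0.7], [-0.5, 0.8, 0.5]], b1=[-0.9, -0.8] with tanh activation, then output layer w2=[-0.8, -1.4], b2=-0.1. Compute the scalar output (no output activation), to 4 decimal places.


z1[0] = (-0.2)·(3) + (1.3)·(1) + (0.7)·(-2) - 0.9 = -1.6
z1[1] = (-0.5)·(3) + (0.8)·(1) + (0.5)·(-2) - 0.8 = -2.5
h = tanh(z1) = [-0.9217, -0.9866]
output = (-0.8)·(-0.9217) + (-1.4)·(-0.9866) - 0.1 = 2.0186

2.0186


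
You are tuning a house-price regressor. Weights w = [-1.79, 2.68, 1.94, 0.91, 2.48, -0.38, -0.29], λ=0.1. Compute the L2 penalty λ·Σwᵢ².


‖w‖₂² = (-1.79)² + (2.68)² + (1.94)² + (0.91)² + (2.48)² + (-0.38)² + (-0.29)²
     = 3.2041 + 7.1824 + 3.7636 + 0.8281 + 6.1504 + 0.1444 + 0.0841
     = 21.3571
λ·‖w‖₂² = 0.1·21.3571 = 2.13571

2.13571


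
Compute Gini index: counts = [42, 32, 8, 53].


Probabilities: [42/135, 32/135, 8/135, 53/135] ≈ [0.3111, 0.237, 0.0593, 0.3926]
Σpᵢ² = (1764 + 1024 + 64 + 2809)/135² = 5661/18225
Gini = 1 - Σpᵢ² = 1 - 5661/18225 = 0.6894

0.6894


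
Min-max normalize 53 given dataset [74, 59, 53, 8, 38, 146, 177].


min=8, max=177
(53-8)/(177-8) = 45/169 = 0.2663

0.2663
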